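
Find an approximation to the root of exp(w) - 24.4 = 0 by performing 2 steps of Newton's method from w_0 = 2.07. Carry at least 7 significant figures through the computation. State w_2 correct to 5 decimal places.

Newton update: w ← w − f(w)/f'(w).
f'(w) = exp(w)
w_0 = 2.070000: f = -16.475177, f' = 7.924823 → w_1 = 2.070000 - (-16.475177)/(7.924823) = 4.148933
w_1 = 4.148933: f = 38.966357, f' = 63.366357 → w_2 = 4.148933 - (38.966357)/(63.366357) = 3.533995

3.53400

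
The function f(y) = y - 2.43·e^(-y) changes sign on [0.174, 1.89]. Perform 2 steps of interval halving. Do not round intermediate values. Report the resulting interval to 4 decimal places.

f(0.174000) = -1.867921, f(1.890000) = 1.522896 (opposite signs)
step 1: m = 1.032000, f(m) = 0.166206 > 0 → root in [0.174000, 1.032000]
step 2: m = 0.603000, f(m) = -0.726617 < 0 → root in [0.603000, 1.032000]

[0.6030, 1.0320]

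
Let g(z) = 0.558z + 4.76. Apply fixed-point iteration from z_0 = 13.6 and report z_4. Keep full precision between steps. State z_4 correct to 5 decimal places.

z_1 = g(13.600000) = 12.348800
z_2 = g(12.348800) = 11.650630
z_3 = g(11.650630) = 11.261052
z_4 = g(11.261052) = 11.043667

11.04367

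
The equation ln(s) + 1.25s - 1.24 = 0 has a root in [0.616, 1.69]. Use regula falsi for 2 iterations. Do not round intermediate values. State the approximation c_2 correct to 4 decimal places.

1.0013

False-position update: c = (a·f(b) − b·f(a))/(f(b) − f(a)); replace the endpoint whose sign matches f(c).
f(0.616000) = -0.954508, f(1.690000) = 1.397229
step 1: c = 1.051908, f(c) = 0.125492 > 0 → new bracket [0.616000, 1.051908]
step 2: c = 1.001258, f(c) = 0.012829 > 0 → new bracket [0.616000, 1.001258]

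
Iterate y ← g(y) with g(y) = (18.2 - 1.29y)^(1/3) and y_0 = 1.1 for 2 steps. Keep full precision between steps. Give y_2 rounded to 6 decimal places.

y_1 = g(1.100000) = 2.560192
y_2 = g(2.560192) = 2.460574

2.460574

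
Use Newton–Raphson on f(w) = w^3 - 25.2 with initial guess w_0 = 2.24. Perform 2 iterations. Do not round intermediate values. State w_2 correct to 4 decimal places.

Newton update: w ← w − f(w)/f'(w).
f'(w) = 3w^2
w_0 = 2.240000: f = -13.960576, f' = 15.052800 → w_1 = 2.240000 - (-13.960576)/(15.052800) = 3.167440
w_1 = 3.167440: f = 6.577914, f' = 30.098038 → w_2 = 3.167440 - (6.577914)/(30.098038) = 2.948891

2.9489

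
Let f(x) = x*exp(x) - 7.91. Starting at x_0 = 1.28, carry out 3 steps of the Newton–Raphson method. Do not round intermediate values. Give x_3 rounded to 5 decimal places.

1.59886

f'(x) = (x+1)*exp(x)
x_0 = 1.280000: f = -3.306301, f' = 8.200339 → x_1 = 1.280000 - (-3.306301)/(8.200339) = 1.683191
x_1 = 1.683191: f = 1.150118, f' = 14.442821 → x_2 = 1.683191 - (1.150118)/(14.442821) = 1.603558
x_2 = 1.603558: f = 0.060789, f' = 12.941477 → x_3 = 1.603558 - (0.060789)/(12.941477) = 1.598861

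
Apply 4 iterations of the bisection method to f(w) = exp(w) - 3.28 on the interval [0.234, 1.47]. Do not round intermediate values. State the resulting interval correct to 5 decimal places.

f(0.234000) = -2.016356, f(1.470000) = 1.069235 (opposite signs)
step 1: m = 0.852000, f(m) = -0.935669 < 0 → root in [0.852000, 1.470000]
step 2: m = 1.161000, f(m) = -0.086875 < 0 → root in [1.161000, 1.470000]
step 3: m = 1.315500, f(m) = 0.446614 > 0 → root in [1.161000, 1.315500]
step 4: m = 1.238250, f(m) = 0.169571 > 0 → root in [1.161000, 1.238250]

[1.16100, 1.23825]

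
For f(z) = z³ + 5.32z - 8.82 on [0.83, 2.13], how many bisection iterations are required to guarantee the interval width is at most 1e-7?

24

Initial width b − a = 2.13 − 0.83 = 1.300000.
After n steps the width is (b−a)/2^n; need (b−a)/2^n ≤ 1e-7.
So n ≥ log₂(1.300000/1e-7) = log₂(13000000.0000) ≈ 23.6320.
Hence n = 24.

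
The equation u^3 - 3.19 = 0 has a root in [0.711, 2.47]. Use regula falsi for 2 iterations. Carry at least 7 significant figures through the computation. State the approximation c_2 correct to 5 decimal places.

False-position update: c = (a·f(b) − b·f(a))/(f(b) − f(a)); replace the endpoint whose sign matches f(c).
f(0.711000) = -2.830575, f(2.470000) = 11.879223
step 1: c = 1.049481, f(c) = -2.034092 < 0 → new bracket [1.049481, 2.470000]
step 2: c = 1.257157, f(c) = -1.203134 < 0 → new bracket [1.257157, 2.470000]

1.25716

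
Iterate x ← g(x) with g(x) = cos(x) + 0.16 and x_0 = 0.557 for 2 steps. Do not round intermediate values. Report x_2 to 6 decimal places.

0.692839

x_1 = g(0.557000) = 1.008845
x_2 = g(1.008845) = 0.692839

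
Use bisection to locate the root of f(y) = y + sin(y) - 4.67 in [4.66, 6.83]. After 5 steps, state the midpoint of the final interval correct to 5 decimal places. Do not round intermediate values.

5.43984

f(4.660000) = -1.008628, f(6.830000) = 2.679969 (opposite signs)
step 1: m = 5.745000, f(m) = 0.562421 > 0 → root in [4.660000, 5.745000]
step 2: m = 5.202500, f(m) = -0.349781 < 0 → root in [5.202500, 5.745000]
step 3: m = 5.473750, f(m) = 0.079852 > 0 → root in [5.202500, 5.473750]
step 4: m = 5.338125, f(m) = -0.142407 < 0 → root in [5.338125, 5.473750]
step 5: m = 5.405938, f(m) = -0.033045 < 0 → root in [5.405938, 5.473750]
Midpoint of [5.405938, 5.473750] = 5.439844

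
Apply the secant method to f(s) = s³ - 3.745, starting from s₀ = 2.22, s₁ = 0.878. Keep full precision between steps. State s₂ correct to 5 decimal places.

1.27915

Secant update: s_(k+1) = s_k − f(s_k)·(s_k − s_(k-1))/(f(s_k) − f(s_(k-1))).
f(s_0) = 7.196048, f(s_1) = -3.068164
s_2 = 0.878000 - (-3.068164)·(0.878000 - 2.220000)/(-3.068164 - (7.196048)) = 1.279149; f(s_2) = -1.652029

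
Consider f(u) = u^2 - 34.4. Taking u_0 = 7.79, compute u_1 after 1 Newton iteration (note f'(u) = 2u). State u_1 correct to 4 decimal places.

6.1030

Newton update: u ← u − f(u)/f'(u).
u_0 = 7.790000: f = 26.284100, f' = 15.580000 → u_1 = 7.790000 - (26.284100)/(15.580000) = 6.102959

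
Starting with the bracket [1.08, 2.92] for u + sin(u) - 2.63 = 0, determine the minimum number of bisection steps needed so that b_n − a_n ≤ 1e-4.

15

Initial width b − a = 2.92 − 1.08 = 1.840000.
After n steps the width is (b−a)/2^n; need (b−a)/2^n ≤ 1e-4.
So n ≥ log₂(1.840000/1e-4) = log₂(18400.0000) ≈ 14.1674.
Hence n = 15.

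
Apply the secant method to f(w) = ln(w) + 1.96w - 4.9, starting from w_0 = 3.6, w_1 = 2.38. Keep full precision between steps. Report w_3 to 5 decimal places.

2.11742

f(w_0) = 3.436934, f(w_1) = 0.631900
w_2 = 2.380000 - (0.631900)·(2.380000 - 3.600000)/(0.631900 - (3.436934)) = 2.105166; f(w_2) = -0.029480
w_3 = 2.105166 - (-0.029480)·(2.105166 - 2.380000)/(-0.029480 - (0.631900)) = 2.117416; f(w_3) = 0.000333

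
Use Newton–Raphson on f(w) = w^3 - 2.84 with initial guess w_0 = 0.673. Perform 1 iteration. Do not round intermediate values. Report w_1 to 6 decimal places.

f'(w) = 3w^2
w_0 = 0.673000: f = -2.535179, f' = 1.358787 → w_1 = 0.673000 - (-2.535179)/(1.358787) = 2.538766

2.538766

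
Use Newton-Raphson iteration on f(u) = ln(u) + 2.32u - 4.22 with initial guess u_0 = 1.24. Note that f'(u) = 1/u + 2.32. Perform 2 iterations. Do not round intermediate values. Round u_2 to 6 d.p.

1.612903

u_0 = 1.240000: f = -1.128089, f' = 3.126452 → u_1 = 1.240000 - (-1.128089)/(3.126452) = 1.600821
u_1 = 1.600821: f = -0.035579, f' = 2.944680 → u_2 = 1.600821 - (-0.035579)/(2.944680) = 1.612903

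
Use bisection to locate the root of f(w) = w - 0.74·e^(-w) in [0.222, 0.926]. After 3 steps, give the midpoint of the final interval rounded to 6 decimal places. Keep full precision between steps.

0.442000

f(0.222000) = -0.370677, f(0.926000) = 0.632860 (opposite signs)
step 1: m = 0.574000, f(m) = 0.157182 > 0 → root in [0.222000, 0.574000]
step 2: m = 0.398000, f(m) = -0.099030 < 0 → root in [0.398000, 0.574000]
step 3: m = 0.486000, f(m) = 0.030839 > 0 → root in [0.398000, 0.486000]
Midpoint of [0.398000, 0.486000] = 0.442000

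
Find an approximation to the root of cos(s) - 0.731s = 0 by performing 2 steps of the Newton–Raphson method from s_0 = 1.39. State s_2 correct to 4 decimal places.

0.8761

Newton update: s ← s − f(s)/f'(s).
f'(s) = -sin(s) - 0.731
s_0 = 1.390000: f = -0.836277, f' = -1.714701 → s_1 = 1.390000 - (-0.836277)/(-1.714701) = 0.902290
s_1 = 0.902290: f = -0.039759, f' = -1.515748 → s_2 = 0.902290 - (-0.039759)/(-1.515748) = 0.876059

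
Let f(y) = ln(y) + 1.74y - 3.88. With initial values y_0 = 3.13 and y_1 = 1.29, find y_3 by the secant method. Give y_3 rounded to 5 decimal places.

1.87193

f(y_0) = 2.707233, f(y_1) = -1.380758
y_2 = 1.290000 - (-1.380758)·(1.290000 - 3.130000)/(-1.380758 - (2.707233)) = 1.911478; f(y_2) = 0.093847
y_3 = 1.911478 - (0.093847)·(1.911478 - 1.290000)/(0.093847 - (-1.380758)) = 1.871925; f(y_3) = 0.004117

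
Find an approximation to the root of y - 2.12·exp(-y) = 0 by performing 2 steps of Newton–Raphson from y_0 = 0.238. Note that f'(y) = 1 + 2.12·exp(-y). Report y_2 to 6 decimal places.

Newton update: y ← y − f(y)/f'(y).
y_0 = 0.238000: f = -1.432990, f' = 2.670990 → y_1 = 0.238000 - (-1.432990)/(2.670990) = 0.774501
y_1 = 0.774501: f = -0.202678, f' = 1.977179 → y_2 = 0.774501 - (-0.202678)/(1.977179) = 0.877010

0.877010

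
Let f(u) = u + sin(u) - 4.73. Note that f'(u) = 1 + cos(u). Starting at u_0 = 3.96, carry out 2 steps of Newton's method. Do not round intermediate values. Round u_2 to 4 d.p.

-9.6255

Newton update: u ← u − f(u)/f'(u).
u_0 = 3.960000: f = -1.500058, f' = 0.316615 → u_1 = 3.960000 - (-1.500058)/(0.316615) = 8.697796
u_1 = 8.697796: f = 4.632414, f' = 0.252816 → u_2 = 8.697796 - (4.632414)/(0.252816) = -9.625462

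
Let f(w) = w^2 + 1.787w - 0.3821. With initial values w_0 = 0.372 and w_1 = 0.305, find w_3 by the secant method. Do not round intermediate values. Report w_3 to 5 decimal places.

0.19338

f(w_0) = 0.421048, f(w_1) = 0.255960
w_2 = 0.305000 - (0.255960)·(0.305000 - 0.372000)/(0.255960 - (0.421048)) = 0.201120; f(w_2) = 0.017751
w_3 = 0.201120 - (0.017751)·(0.201120 - 0.305000)/(0.017751 - (0.255960)) = 0.193379; f(w_3) = 0.000864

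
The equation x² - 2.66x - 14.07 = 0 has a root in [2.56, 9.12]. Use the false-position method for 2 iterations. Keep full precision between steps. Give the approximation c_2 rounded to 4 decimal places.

4.8926

f(2.560000) = -14.326000, f(9.120000) = 44.845200
step 1: c = 4.148248, f(c) = -7.896376 < 0 → new bracket [4.148248, 9.120000]
step 2: c = 4.892610, f(c) = -3.146708 < 0 → new bracket [4.892610, 9.120000]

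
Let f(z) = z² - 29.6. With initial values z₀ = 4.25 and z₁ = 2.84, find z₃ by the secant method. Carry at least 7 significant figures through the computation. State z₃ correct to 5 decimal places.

5.31031

f(z_0) = -11.537500, f(z_1) = -21.534400
z_2 = 2.840000 - (-21.534400)·(2.840000 - 4.250000)/(-21.534400 - (-11.537500)) = 5.877292; f(z_2) = 4.942561
z_3 = 5.877292 - (4.942561)·(5.877292 - 2.840000)/(4.942561 - (-21.534400)) = 5.310308; f(z_3) = -1.400624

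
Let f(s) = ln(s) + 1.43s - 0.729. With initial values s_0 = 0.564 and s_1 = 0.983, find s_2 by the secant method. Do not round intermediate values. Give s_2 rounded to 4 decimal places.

f(s_0) = -0.495181, f(s_1) = 0.659544
s_2 = 0.983000 - (0.659544)·(0.983000 - 0.564000)/(0.659544 - (-0.495181)) = 0.743680; f(s_2) = 0.038318

0.7437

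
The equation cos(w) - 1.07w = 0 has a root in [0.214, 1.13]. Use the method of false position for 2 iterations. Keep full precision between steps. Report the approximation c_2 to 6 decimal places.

0.705602

f(0.214000) = 0.748209, f(1.130000) = -0.782440
step 1: c = 0.661757, f(c) = 0.080833 > 0 → new bracket [0.661757, 1.130000]
step 2: c = 0.705602, f(c) = 0.006228 > 0 → new bracket [0.705602, 1.130000]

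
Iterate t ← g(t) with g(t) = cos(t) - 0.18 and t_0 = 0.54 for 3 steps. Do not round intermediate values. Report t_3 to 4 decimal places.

0.6459

t_1 = g(0.540000) = 0.677709
t_2 = g(0.677709) = 0.599011
t_3 = g(0.599011) = 0.645893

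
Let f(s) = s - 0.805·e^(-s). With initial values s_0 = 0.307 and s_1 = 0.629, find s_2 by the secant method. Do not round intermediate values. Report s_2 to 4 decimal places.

f(s_0) = -0.285199, f(s_1) = 0.199835
s_2 = 0.629000 - (0.199835)·(0.629000 - 0.307000)/(0.199835 - (-0.285199)) = 0.496335; f(s_2) = 0.006286

0.4963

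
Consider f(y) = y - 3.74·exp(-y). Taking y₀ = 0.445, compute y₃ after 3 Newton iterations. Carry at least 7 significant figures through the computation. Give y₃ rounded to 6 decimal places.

f'(y) = 1 + 3.74·exp(-y)
y_0 = 0.445000: f = -1.951683, f' = 3.396683 → y_1 = 0.445000 - (-1.951683)/(3.396683) = 1.019585
y_1 = 1.019585: f = -0.329600, f' = 2.349185 → y_2 = 1.019585 - (-0.329600)/(2.349185) = 1.159889
y_2 = 1.159889: f = -0.012680, f' = 2.172569 → y_3 = 1.159889 - (-0.012680)/(2.172569) = 1.165725

1.165725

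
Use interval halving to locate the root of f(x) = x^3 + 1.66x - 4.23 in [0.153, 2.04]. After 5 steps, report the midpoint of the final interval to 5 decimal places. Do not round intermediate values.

1.30289

f(0.153000) = -3.972438, f(2.040000) = 7.646064 (opposite signs)
step 1: m = 1.096500, f(m) = -1.091475 < 0 → root in [1.096500, 2.040000]
step 2: m = 1.568250, f(m) = 2.230262 > 0 → root in [1.096500, 1.568250]
step 3: m = 1.332375, f(m) = 0.347005 > 0 → root in [1.096500, 1.332375]
step 4: m = 1.214437, f(m) = -0.422910 < 0 → root in [1.214437, 1.332375]
step 5: m = 1.273406, f(m) = -0.051237 < 0 → root in [1.273406, 1.332375]
Midpoint of [1.273406, 1.332375] = 1.302891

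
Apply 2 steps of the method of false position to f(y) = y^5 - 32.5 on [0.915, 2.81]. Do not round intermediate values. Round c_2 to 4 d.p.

f(0.915000) = -31.858635, f(2.810000) = 142.698991
step 1: c = 1.260858, f(c) = -29.313378 < 0 → new bracket [1.260858, 2.810000]
step 2: c = 1.524854, f(c) = -24.255940 < 0 → new bracket [1.524854, 2.810000]

1.5249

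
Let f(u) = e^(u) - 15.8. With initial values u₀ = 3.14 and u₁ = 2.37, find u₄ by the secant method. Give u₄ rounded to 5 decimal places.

2.75944

f(u_0) = 7.303867, f(u_1) = -5.102608
u_2 = 2.370000 - (-5.102608)·(2.370000 - 3.140000)/(-5.102608 - (7.303867)) = 2.686690; f(u_2) = -1.117004
u_3 = 2.686690 - (-1.117004)·(2.686690 - 2.370000)/(-1.117004 - (-5.102608)) = 2.775446; f(u_3) = 0.245775
u_4 = 2.775446 - (0.245775)·(2.775446 - 2.686690)/(0.245775 - (-1.117004)) = 2.759439; f(u_4) = -0.009024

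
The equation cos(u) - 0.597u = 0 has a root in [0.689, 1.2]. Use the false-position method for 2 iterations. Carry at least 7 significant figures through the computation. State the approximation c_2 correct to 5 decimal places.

False-position update: c = (a·f(b) − b·f(a))/(f(b) − f(a)); replace the endpoint whose sign matches f(c).
f(0.689000) = 0.360549, f(1.200000) = -0.354042
step 1: c = 0.946827, f(c) = 0.019006 > 0 → new bracket [0.946827, 1.200000]
step 2: c = 0.959725, f(c) = 0.000789 > 0 → new bracket [0.959725, 1.200000]

0.95973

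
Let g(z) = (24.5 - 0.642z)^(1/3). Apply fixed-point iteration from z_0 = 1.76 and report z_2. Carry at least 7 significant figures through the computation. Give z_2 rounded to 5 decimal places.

2.82997

z_1 = g(1.760000) = 2.859039
z_2 = g(2.859039) = 2.829971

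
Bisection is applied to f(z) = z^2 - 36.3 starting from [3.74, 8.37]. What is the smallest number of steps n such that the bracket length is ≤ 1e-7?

26

Initial width b − a = 8.37 − 3.74 = 4.630000.
After n steps the width is (b−a)/2^n; need (b−a)/2^n ≤ 1e-7.
So n ≥ log₂(4.630000/1e-7) = log₂(46300000.0000) ≈ 25.4645.
Hence n = 26.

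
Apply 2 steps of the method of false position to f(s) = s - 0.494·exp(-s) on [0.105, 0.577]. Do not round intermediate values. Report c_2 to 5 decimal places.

0.34884

False-position update: c = (a·f(b) − b·f(a))/(f(b) − f(a)); replace the endpoint whose sign matches f(c).
f(0.105000) = -0.339760, f(0.577000) = 0.299579
step 1: c = 0.355832, f(c) = 0.009741 > 0 → new bracket [0.105000, 0.355832]
step 2: c = 0.348841, f(c) = 0.000322 > 0 → new bracket [0.105000, 0.348841]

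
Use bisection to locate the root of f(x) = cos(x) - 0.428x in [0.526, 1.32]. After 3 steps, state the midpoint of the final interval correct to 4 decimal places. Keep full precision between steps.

f(0.526000) = 0.639694, f(1.320000) = -0.316785 (opposite signs)
step 1: m = 0.923000, f(m) = 0.208387 > 0 → root in [0.923000, 1.320000]
step 2: m = 1.121500, f(m) = -0.045670 < 0 → root in [0.923000, 1.121500]
step 3: m = 1.022250, f(m) = 0.083924 > 0 → root in [1.022250, 1.121500]
Midpoint of [1.022250, 1.121500] = 1.071875

1.0719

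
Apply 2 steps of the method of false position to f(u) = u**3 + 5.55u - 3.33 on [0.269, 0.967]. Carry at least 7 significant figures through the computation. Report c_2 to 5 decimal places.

0.56355

f(0.269000) = -1.817585, f(0.967000) = 2.941081
step 1: c = 0.535603, f(c) = -0.203755 < 0 → new bracket [0.535603, 0.967000]
step 2: c = 0.563553, f(c) = -0.023299 < 0 → new bracket [0.563553, 0.967000]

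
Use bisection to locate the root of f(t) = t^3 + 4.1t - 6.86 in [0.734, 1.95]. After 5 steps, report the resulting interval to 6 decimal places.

[1.190000, 1.228000]

f(0.734000) = -3.455153, f(1.950000) = 8.549875 (opposite signs)
step 1: m = 1.342000, f(m) = 1.059094 > 0 → root in [0.734000, 1.342000]
step 2: m = 1.038000, f(m) = -1.485813 < 0 → root in [1.038000, 1.342000]
step 3: m = 1.190000, f(m) = -0.295841 < 0 → root in [1.190000, 1.342000]
step 4: m = 1.266000, f(m) = 0.359689 > 0 → root in [1.190000, 1.266000]
step 5: m = 1.228000, f(m) = 0.026604 > 0 → root in [1.190000, 1.228000]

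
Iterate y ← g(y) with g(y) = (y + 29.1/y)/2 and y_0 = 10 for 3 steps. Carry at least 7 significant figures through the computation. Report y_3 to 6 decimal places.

5.395134

y_1 = g(10.000000) = 6.455000
y_2 = g(6.455000) = 5.481567
y_3 = g(5.481567) = 5.395134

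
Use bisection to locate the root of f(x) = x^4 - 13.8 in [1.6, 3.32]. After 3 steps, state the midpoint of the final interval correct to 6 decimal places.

f(1.600000) = -7.246400, f(3.320000) = 107.693302 (opposite signs)
step 1: m = 2.460000, f(m) = 22.821863 > 0 → root in [1.600000, 2.460000]
step 2: m = 2.030000, f(m) = 3.181817 > 0 → root in [1.600000, 2.030000]
step 3: m = 1.815000, f(m) = -2.948082 < 0 → root in [1.815000, 2.030000]
Midpoint of [1.815000, 2.030000] = 1.922500

1.922500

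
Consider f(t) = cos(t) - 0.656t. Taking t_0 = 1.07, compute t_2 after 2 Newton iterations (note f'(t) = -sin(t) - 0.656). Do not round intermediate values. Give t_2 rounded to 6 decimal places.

0.921587

Newton update: t ← t − f(t)/f'(t).
t_0 = 1.070000: f = -0.221796, f' = -1.533201 → t_1 = 1.070000 - (-0.221796)/(-1.533201) = 0.925338
t_1 = 0.925338: f = -0.005457, f' = -1.454824 → t_2 = 0.925338 - (-0.005457)/(-1.454824) = 0.921587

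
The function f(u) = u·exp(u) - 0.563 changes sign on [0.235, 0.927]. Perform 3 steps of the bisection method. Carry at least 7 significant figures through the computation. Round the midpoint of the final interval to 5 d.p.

0.36475

f(0.235000) = -0.265746, f(0.927000) = 1.779452 (opposite signs)
step 1: m = 0.581000, f(m) = 0.475727 > 0 → root in [0.235000, 0.581000]
step 2: m = 0.408000, f(m) = 0.050553 > 0 → root in [0.235000, 0.408000]
step 3: m = 0.321500, f(m) = -0.119589 < 0 → root in [0.321500, 0.408000]
Midpoint of [0.321500, 0.408000] = 0.364750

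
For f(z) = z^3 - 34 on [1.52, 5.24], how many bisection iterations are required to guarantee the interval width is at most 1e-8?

Initial width b − a = 5.24 − 1.52 = 3.720000.
After n steps the width is (b−a)/2^n; need (b−a)/2^n ≤ 1e-8.
So n ≥ log₂(3.720000/1e-8) = log₂(372000000.0000) ≈ 28.4707.
Hence n = 29.

29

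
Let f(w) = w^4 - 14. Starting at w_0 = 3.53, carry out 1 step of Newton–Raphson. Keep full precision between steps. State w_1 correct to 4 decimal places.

f'(w) = 4w^3
w_0 = 3.530000: f = 141.274029, f' = 175.947908 → w_1 = 3.530000 - (141.274029)/(175.947908) = 2.727069

2.7271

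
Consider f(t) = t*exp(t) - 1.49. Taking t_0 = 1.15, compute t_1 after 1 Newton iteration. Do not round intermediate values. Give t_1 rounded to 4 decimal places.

f'(t) = (t+1)*exp(t)
t_0 = 1.150000: f = 2.141922, f' = 6.790115 → t_1 = 1.150000 - (2.141922)/(6.790115) = 0.834553

0.8346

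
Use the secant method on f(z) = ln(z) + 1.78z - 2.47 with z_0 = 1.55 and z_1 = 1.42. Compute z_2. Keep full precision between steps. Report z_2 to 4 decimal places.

Secant update: z_(k+1) = z_k − f(z_k)·(z_k − z_(k-1))/(f(z_k) − f(z_(k-1))).
f(z_0) = 0.727255, f(z_1) = 0.408257
z_2 = 1.420000 - (0.408257)·(1.420000 - 1.550000)/(0.408257 - (0.727255)) = 1.253625; f(z_2) = -0.012509

1.2536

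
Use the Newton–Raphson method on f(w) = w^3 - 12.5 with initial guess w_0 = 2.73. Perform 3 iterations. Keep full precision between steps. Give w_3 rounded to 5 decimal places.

2.32080

f'(w) = 3w^2
w_0 = 2.730000: f = 7.846417, f' = 22.358700 → w_1 = 2.730000 - (7.846417)/(22.358700) = 2.379066
w_1 = 2.379066: f = 0.965415, f' = 16.979872 → w_2 = 2.379066 - (0.965415)/(16.979872) = 2.322210
w_2 = 2.322210: f = 0.022888, f' = 16.177979 → w_3 = 2.322210 - (0.022888)/(16.177979) = 2.320795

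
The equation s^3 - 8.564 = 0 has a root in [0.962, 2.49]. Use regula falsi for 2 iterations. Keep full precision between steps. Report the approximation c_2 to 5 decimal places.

1.98926

f(0.962000) = -7.673723, f(2.490000) = 6.874249
step 1: c = 1.767985, f(c) = -3.037683 < 0 → new bracket [1.767985, 2.490000]
step 2: c = 1.989259, f(c) = -0.692200 < 0 → new bracket [1.989259, 2.490000]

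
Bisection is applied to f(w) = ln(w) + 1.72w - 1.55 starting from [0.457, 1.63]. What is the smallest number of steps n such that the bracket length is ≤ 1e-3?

Initial width b − a = 1.63 − 0.457 = 1.173000.
After n steps the width is (b−a)/2^n; need (b−a)/2^n ≤ 1e-3.
So n ≥ log₂(1.173000/1e-3) = log₂(1173.0000) ≈ 10.1960.
Hence n = 11.

11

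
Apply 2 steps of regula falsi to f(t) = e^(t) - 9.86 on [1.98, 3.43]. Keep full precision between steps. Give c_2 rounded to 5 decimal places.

2.21871

f(1.980000) = -2.617257, f(3.430000) = 21.016643
step 1: c = 2.140575, f(c) = -1.355670 < 0 → new bracket [2.140575, 3.430000]
step 2: c = 2.218709, f(c) = -0.664546 < 0 → new bracket [2.218709, 3.430000]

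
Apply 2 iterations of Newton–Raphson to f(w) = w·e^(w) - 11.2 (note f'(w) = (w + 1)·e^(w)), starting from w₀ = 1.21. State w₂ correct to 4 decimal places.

1.8902

w_0 = 1.210000: f = -7.142284, f' = 7.411201 → w_1 = 1.210000 - (-7.142284)/(7.411201) = 2.173715
w_1 = 2.173715: f = 7.908863, f' = 27.899742 → w_2 = 2.173715 - (7.908863)/(27.899742) = 1.890240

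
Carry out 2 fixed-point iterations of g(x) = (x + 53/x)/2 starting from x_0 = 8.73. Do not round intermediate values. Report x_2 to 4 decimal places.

7.2811

x_1 = g(8.730000) = 7.400510
x_2 = g(7.400510) = 7.281089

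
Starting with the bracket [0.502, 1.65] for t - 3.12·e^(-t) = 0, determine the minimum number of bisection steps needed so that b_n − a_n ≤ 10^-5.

Initial width b − a = 1.65 − 0.502 = 1.148000.
After n steps the width is (b−a)/2^n; need (b−a)/2^n ≤ 10^-5.
So n ≥ log₂(1.148000/10^-5) = log₂(114800.0000) ≈ 16.8088.
Hence n = 17.

17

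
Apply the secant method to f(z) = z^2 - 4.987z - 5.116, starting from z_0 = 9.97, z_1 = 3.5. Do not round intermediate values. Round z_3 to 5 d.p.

f(z_0) = 44.564510, f(z_1) = -10.320500
z_2 = 3.500000 - (-10.320500)·(3.500000 - 9.970000)/(-10.320500 - (44.564510)) = 4.716610; f(z_2) = -6.391326
z_3 = 4.716610 - (-6.391326)·(4.716610 - 3.500000)/(-6.391326 - (-10.320500)) = 6.695587; f(z_3) = 6.323996

6.69559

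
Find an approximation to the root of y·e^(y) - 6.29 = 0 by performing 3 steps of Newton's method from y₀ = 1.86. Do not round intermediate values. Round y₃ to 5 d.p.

1.46033

Newton update: y ← y − f(y)/f'(y).
f'(y) = (y + 1)·e^(y)
y_0 = 1.860000: f = 5.658150, f' = 18.371887 → y_1 = 1.860000 - (5.658150)/(18.371887) = 1.552021
y_1 = 1.552021: f = 1.037097, f' = 12.048100 → y_2 = 1.552021 - (1.037097)/(12.048100) = 1.465942
y_2 = 1.465942: f = 0.059901, f' = 10.681521 → y_3 = 1.465942 - (0.059901)/(10.681521) = 1.460334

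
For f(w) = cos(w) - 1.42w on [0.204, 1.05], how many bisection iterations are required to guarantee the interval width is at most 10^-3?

10

Initial width b − a = 1.05 − 0.204 = 0.846000.
After n steps the width is (b−a)/2^n; need (b−a)/2^n ≤ 10^-3.
So n ≥ log₂(0.846000/10^-3) = log₂(846.0000) ≈ 9.7245.
Hence n = 10.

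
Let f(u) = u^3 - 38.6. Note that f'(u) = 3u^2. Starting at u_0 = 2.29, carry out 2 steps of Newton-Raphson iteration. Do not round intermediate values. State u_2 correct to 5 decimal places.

3.46566

u_0 = 2.290000: f = -26.591011, f' = 15.732300 → u_1 = 2.290000 - (-26.591011)/(15.732300) = 3.980218
u_1 = 3.980218: f = 24.455135, f' = 47.526397 → u_2 = 3.980218 - (24.455135)/(47.526397) = 3.465659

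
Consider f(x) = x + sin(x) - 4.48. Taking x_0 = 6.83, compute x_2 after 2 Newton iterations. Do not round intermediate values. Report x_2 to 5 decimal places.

5.30806

f'(x) = 1 + cos(x)
x_0 = 6.830000: f = 2.869969, f' = 1.854185 → x_1 = 6.830000 - (2.869969)/(1.854185) = 5.282167
x_1 = 5.282167: f = -0.039854, f' = 1.539445 → x_2 = 5.282167 - (-0.039854)/(1.539445) = 5.308055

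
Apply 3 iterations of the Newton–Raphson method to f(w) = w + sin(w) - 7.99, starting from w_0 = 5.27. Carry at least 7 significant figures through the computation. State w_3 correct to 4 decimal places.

7.1969

Newton update: w ← w − f(w)/f'(w).
f'(w) = 1 + cos(w)
w_0 = 5.270000: f = -3.568522, f' = 1.529161 → w_1 = 5.270000 - (-3.568522)/(1.529161) = 7.603647
w_1 = 7.603647: f = 0.582477, f' = 1.247728 → w_2 = 7.603647 - (0.582477)/(1.247728) = 7.136817
w_2 = 7.136817: f = -0.099510, f' = 1.657250 → w_3 = 7.136817 - (-0.099510)/(1.657250) = 7.196863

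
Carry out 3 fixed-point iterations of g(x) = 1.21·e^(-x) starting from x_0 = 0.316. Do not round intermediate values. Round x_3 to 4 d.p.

x_1 = g(0.316000) = 0.882162
x_2 = g(0.882162) = 0.500803
x_3 = g(0.500803) = 0.733313

0.7333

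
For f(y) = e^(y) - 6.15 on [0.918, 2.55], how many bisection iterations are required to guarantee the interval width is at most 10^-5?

Initial width b − a = 2.55 − 0.918 = 1.632000.
After n steps the width is (b−a)/2^n; need (b−a)/2^n ≤ 10^-5.
So n ≥ log₂(1.632000/10^-5) = log₂(163200.0000) ≈ 17.3163.
Hence n = 18.

18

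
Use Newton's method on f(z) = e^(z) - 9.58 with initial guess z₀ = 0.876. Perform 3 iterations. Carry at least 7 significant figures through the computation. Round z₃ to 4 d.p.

2.5126

Newton update: z ← z − f(z)/f'(z).
f'(z) = e^(z)
z_0 = 0.876000: f = -7.178725, f' = 2.401275 → z_1 = 0.876000 - (-7.178725)/(2.401275) = 3.865547
z_1 = 3.865547: f = 38.149354, f' = 47.729354 → z_2 = 3.865547 - (38.149354)/(47.729354) = 3.066262
z_2 = 3.066262: f = 11.881522, f' = 21.461522 → z_3 = 3.066262 - (11.881522)/(21.461522) = 2.512642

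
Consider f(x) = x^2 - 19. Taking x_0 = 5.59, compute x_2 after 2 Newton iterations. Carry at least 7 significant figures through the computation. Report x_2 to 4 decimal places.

4.3609

f'(x) = 2x
x_0 = 5.590000: f = 12.248100, f' = 11.180000 → x_1 = 5.590000 - (12.248100)/(11.180000) = 4.494463
x_1 = 4.494463: f = 1.200201, f' = 8.988927 → x_2 = 4.494463 - (1.200201)/(8.988927) = 4.360943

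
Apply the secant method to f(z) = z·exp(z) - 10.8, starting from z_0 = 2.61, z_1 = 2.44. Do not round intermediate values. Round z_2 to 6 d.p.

f(z_0) = 24.693523, f(z_1) = 17.194219
z_2 = 2.440000 - (17.194219)·(2.440000 - 2.610000)/(17.194219 - (24.693523)) = 2.050228; f(z_2) = 5.129604

2.050228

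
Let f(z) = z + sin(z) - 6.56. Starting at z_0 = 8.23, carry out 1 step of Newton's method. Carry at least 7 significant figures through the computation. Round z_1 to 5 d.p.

f'(z) = 1 + cos(z)
z_0 = 8.230000: f = 2.600134, f' = 0.632780 → z_1 = 8.230000 - (2.600134)/(0.632780) = 4.120935

4.12094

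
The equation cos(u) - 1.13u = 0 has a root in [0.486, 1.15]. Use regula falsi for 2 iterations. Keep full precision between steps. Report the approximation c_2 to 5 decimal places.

f(0.486000) = 0.335028, f(1.150000) = -0.891013
step 1: c = 0.667445, f(c) = 0.031193 > 0 → new bracket [0.667445, 1.150000]
step 2: c = 0.683767, f(c) = 0.002542 > 0 → new bracket [0.683767, 1.150000]

0.68377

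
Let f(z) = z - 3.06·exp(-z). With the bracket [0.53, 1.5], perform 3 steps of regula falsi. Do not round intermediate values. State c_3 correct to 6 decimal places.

1.061269

f(0.530000) = -1.271131, f(1.500000) = 0.817222
step 1: c = 1.120416, f(c) = 0.122415 > 0 → new bracket [0.530000, 1.120416]
step 2: c = 1.068551, f(c) = 0.017424 > 0 → new bracket [0.530000, 1.068551]
step 3: c = 1.061269, f(c) = 0.002459 > 0 → new bracket [0.530000, 1.061269]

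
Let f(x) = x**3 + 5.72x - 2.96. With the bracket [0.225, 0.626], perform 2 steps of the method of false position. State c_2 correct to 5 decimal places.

f(0.225000) = -1.661609, f(0.626000) = 0.866034
step 1: c = 0.488607, f(c) = -0.048518 < 0 → new bracket [0.488607, 0.626000]
step 2: c = 0.495896, f(c) = -0.001527 < 0 → new bracket [0.495896, 0.626000]

0.49590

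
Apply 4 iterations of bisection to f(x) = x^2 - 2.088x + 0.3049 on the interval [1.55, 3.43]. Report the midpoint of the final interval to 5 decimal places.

1.96125

f(1.550000) = -0.529000, f(3.430000) = 4.907960 (opposite signs)
step 1: m = 2.490000, f(m) = 1.305880 > 0 → root in [1.550000, 2.490000]
step 2: m = 2.020000, f(m) = 0.167540 > 0 → root in [1.550000, 2.020000]
step 3: m = 1.785000, f(m) = -0.235955 < 0 → root in [1.785000, 2.020000]
step 4: m = 1.902500, f(m) = -0.048014 < 0 → root in [1.902500, 2.020000]
Midpoint of [1.902500, 2.020000] = 1.961250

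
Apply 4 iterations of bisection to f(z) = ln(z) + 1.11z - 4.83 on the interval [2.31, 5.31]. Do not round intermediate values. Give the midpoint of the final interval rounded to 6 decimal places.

3.341250

f(2.310000) = -1.428652, f(5.310000) = 2.733692 (opposite signs)
step 1: m = 3.810000, f(m) = 0.736729 > 0 → root in [2.310000, 3.810000]
step 2: m = 3.060000, f(m) = -0.314985 < 0 → root in [3.060000, 3.810000]
step 3: m = 3.435000, f(m) = 0.216867 > 0 → root in [3.060000, 3.435000]
step 4: m = 3.247500, f(m) = -0.047390 < 0 → root in [3.247500, 3.435000]
Midpoint of [3.247500, 3.435000] = 3.341250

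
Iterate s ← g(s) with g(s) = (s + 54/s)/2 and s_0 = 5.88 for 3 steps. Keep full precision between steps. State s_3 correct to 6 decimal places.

s_1 = g(5.880000) = 7.531837
s_2 = g(7.531837) = 7.350701
s_3 = g(7.350701) = 7.348470

7.348470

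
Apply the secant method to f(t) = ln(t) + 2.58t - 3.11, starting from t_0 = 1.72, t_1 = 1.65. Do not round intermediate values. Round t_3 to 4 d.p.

1.1518

Secant update: t_(k+1) = t_k − f(t_k)·(t_k − t_(k-1))/(f(t_k) − f(t_(k-1))).
f(t_0) = 1.869924, f(t_1) = 1.647775
t_2 = 1.650000 - (1.647775)·(1.650000 - 1.720000)/(1.647775 - (1.869924)) = 1.130780; f(t_2) = -0.069681
t_3 = 1.130780 - (-0.069681)·(1.130780 - 1.650000)/(-0.069681 - (1.647775)) = 1.151846; f(t_3) = 0.003127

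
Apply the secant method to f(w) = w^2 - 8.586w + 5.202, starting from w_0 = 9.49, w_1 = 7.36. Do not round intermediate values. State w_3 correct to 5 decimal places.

7.93931

f(w_0) = 13.780960, f(w_1) = -3.821360
w_2 = 7.360000 - (-3.821360)·(7.360000 - 9.490000)/(-3.821360 - (13.780960)) = 7.822410; f(w_2) = -0.771111
w_3 = 7.822410 - (-0.771111)·(7.822410 - 7.360000)/(-0.771111 - (-3.821360)) = 7.939309; f(w_3) = 0.067720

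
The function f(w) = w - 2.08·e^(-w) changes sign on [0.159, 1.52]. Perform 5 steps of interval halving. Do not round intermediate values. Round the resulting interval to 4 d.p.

[0.8395, 0.8820]

f(0.159000) = -1.615232, f(1.520000) = 1.065079 (opposite signs)
step 1: m = 0.839500, f(m) = -0.058907 < 0 → root in [0.839500, 1.520000]
step 2: m = 1.179750, f(m) = 0.540450 > 0 → root in [0.839500, 1.179750]
step 3: m = 1.009625, f(m) = 0.251765 > 0 → root in [0.839500, 1.009625]
step 4: m = 0.924562, f(m) = 0.099416 > 0 → root in [0.839500, 0.924562]
step 5: m = 0.882031, f(m) = 0.021033 > 0 → root in [0.839500, 0.882031]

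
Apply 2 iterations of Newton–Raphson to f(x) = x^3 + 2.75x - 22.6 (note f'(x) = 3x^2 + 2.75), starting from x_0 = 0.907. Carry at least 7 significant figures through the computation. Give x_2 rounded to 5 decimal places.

3.29003

x_0 = 0.907000: f = -19.359607, f' = 5.217947 → x_1 = 0.907000 - (-19.359607)/(5.217947) = 4.617196
x_1 = 4.617196: f = 88.528993, f' = 66.705503 → x_2 = 4.617196 - (88.528993)/(66.705503) = 3.290034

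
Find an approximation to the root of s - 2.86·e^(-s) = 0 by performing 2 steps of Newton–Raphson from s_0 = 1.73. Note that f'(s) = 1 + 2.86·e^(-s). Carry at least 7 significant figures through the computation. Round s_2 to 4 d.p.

1.0226

s_0 = 1.730000: f = 1.222967, f' = 1.507033 → s_1 = 1.730000 - (1.222967)/(1.507033) = 0.918494
s_1 = 0.918494: f = -0.222988, f' = 2.141482 → s_2 = 0.918494 - (-0.222988)/(2.141482) = 1.022622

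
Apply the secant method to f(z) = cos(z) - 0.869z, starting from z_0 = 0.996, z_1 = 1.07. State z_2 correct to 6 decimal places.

Secant update: z_(k+1) = z_k − f(z_k)·(z_k − z_(k-1))/(f(z_k) − f(z_(k-1))).
f(z_0) = -0.321860, f(z_1) = -0.449706
z_2 = 1.070000 - (-0.449706)·(1.070000 - 0.996000)/(-0.449706 - (-0.321860)) = 0.809700; f(z_2) = -0.013913

0.809700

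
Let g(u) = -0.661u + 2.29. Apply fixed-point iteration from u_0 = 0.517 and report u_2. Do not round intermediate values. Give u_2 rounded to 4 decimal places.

1.0022

u_1 = g(0.517000) = 1.948263
u_2 = g(1.948263) = 1.002198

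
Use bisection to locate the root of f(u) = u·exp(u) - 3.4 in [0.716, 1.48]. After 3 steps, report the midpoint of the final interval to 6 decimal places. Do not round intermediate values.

1.145750

f(0.716000) = -1.934898, f(1.480000) = 3.101560 (opposite signs)
step 1: m = 1.098000, f(m) = -0.108016 < 0 → root in [1.098000, 1.480000]
step 2: m = 1.289000, f(m) = 1.277982 > 0 → root in [1.098000, 1.289000]
step 3: m = 1.193500, f(m) = 0.536886 > 0 → root in [1.098000, 1.193500]
Midpoint of [1.098000, 1.193500] = 1.145750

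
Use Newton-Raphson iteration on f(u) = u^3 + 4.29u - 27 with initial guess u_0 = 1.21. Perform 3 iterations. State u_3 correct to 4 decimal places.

2.5432

f'(u) = 3u^2 + 4.29
u_0 = 1.210000: f = -20.037539, f' = 8.682300 → u_1 = 1.210000 - (-20.037539)/(8.682300) = 3.517861
u_1 = 3.517861: f = 31.626359, f' = 41.416032 → u_2 = 3.517861 - (31.626359)/(41.416032) = 2.754235
u_2 = 2.754235: f = 5.708765, f' = 27.047426 → u_3 = 2.754235 - (5.708765)/(27.047426) = 2.543170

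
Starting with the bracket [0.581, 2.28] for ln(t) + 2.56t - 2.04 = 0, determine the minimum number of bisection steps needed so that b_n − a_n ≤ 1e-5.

Initial width b − a = 2.28 − 0.581 = 1.699000.
After n steps the width is (b−a)/2^n; need (b−a)/2^n ≤ 1e-5.
So n ≥ log₂(1.699000/1e-5) = log₂(169900.0000) ≈ 17.3743.
Hence n = 18.

18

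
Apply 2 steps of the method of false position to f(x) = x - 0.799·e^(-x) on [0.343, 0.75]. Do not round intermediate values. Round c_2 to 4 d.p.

0.4898

f(0.343000) = -0.224001, f(0.750000) = 0.372579
step 1: c = 0.495818, f(c) = 0.009170 > 0 → new bracket [0.343000, 0.495818]
step 2: c = 0.489809, f(c) = 0.000226 > 0 → new bracket [0.343000, 0.489809]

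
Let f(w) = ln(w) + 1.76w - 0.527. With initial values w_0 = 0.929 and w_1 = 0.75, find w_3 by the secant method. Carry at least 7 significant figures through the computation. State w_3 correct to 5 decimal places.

f(w_0) = 1.034393, f(w_1) = 0.505318
w_2 = 0.750000 - (0.505318)·(0.750000 - 0.929000)/(0.505318 - (1.034393)) = 0.579038; f(w_2) = -0.054281
w_3 = 0.579038 - (-0.054281)·(0.579038 - 0.750000)/(-0.054281 - (0.505318)) = 0.595621; f(w_3) = 0.003143

0.59562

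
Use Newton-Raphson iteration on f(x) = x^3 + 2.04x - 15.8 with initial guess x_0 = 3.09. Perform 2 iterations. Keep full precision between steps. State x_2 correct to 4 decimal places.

2.2536

f'(x) = 3x^2 + 2.04
x_0 = 3.090000: f = 20.007229, f' = 30.684300 → x_1 = 3.090000 - (20.007229)/(30.684300) = 2.437965
x_1 = 2.437965: f = 3.663922, f' = 19.871024 → x_2 = 2.437965 - (3.663922)/(19.871024) = 2.253580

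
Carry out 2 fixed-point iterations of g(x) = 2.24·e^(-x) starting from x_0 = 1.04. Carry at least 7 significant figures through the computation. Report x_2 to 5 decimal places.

1.01485

x_1 = g(1.040000) = 0.791738
x_2 = g(0.791738) = 1.014847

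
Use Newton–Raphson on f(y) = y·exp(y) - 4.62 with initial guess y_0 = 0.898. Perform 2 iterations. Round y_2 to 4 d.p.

f'(y) = (y + 1)·exp(y)
y_0 = 0.898000: f = -2.415689, f' = 4.658999 → y_1 = 0.898000 - (-2.415689)/(4.658999) = 1.416500
y_1 = 1.416500: f = 1.219752, f' = 9.962417 → y_2 = 1.416500 - (1.219752)/(9.962417) = 1.294064

1.2941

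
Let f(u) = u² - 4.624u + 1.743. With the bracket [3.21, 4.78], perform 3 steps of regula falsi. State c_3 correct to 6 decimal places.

f(3.210000) = -2.795940, f(4.780000) = 2.488680
step 1: c = 4.040642, f(c) = -0.614142 < 0 → new bracket [4.040642, 4.780000]
step 2: c = 4.186983, f(c) = -0.086783 < 0 → new bracket [4.186983, 4.780000]
step 3: c = 4.206965, f(c) = -0.011451 < 0 → new bracket [4.206965, 4.780000]

4.206965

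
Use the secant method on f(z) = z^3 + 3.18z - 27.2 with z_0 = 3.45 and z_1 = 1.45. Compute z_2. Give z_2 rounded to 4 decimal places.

2.3307

f(z_0) = 24.834625, f(z_1) = -19.540375
z_2 = 1.450000 - (-19.540375)·(1.450000 - 3.450000)/(-19.540375 - (24.834625)) = 2.330693; f(z_2) = -7.127770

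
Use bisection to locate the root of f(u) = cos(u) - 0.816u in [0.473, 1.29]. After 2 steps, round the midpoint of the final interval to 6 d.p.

0.779375

f(0.473000) = 0.504238, f(1.290000) = -0.775519 (opposite signs)
step 1: m = 0.881500, f(m) = -0.083310 < 0 → root in [0.473000, 0.881500]
step 2: m = 0.677250, f(m) = 0.226663 > 0 → root in [0.677250, 0.881500]
Midpoint of [0.677250, 0.881500] = 0.779375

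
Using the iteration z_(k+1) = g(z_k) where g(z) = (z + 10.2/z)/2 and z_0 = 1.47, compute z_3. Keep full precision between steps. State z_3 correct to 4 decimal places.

3.1960

z_1 = g(1.470000) = 4.204388
z_2 = g(4.204388) = 3.315212
z_3 = g(3.315212) = 3.195969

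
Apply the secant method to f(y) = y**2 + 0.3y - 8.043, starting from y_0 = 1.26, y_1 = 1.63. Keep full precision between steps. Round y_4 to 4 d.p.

2.6822

f(y_0) = -6.077400, f(y_1) = -4.897100
y_2 = 1.630000 - (-4.897100)·(1.630000 - 1.260000)/(-4.897100 - (-6.077400)) = 3.165141; f(y_2) = 2.924660
y_3 = 3.165141 - (2.924660)·(3.165141 - 1.630000)/(2.924660 - (-4.897100)) = 2.591131; f(y_3) = -0.551699
y_4 = 2.591131 - (-0.551699)·(2.591131 - 3.165141)/(-0.551699 - (2.924660)) = 2.682227; f(y_4) = -0.043991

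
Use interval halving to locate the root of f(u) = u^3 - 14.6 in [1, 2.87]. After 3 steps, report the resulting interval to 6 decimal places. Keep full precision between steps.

f(1.000000) = -13.600000, f(2.870000) = 9.039903 (opposite signs)
step 1: m = 1.935000, f(m) = -7.354925 < 0 → root in [1.935000, 2.870000]
step 2: m = 2.402500, f(m) = -0.732755 < 0 → root in [2.402500, 2.870000]
step 3: m = 2.636250, f(m) = 3.721447 > 0 → root in [2.402500, 2.636250]

[2.402500, 2.636250]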